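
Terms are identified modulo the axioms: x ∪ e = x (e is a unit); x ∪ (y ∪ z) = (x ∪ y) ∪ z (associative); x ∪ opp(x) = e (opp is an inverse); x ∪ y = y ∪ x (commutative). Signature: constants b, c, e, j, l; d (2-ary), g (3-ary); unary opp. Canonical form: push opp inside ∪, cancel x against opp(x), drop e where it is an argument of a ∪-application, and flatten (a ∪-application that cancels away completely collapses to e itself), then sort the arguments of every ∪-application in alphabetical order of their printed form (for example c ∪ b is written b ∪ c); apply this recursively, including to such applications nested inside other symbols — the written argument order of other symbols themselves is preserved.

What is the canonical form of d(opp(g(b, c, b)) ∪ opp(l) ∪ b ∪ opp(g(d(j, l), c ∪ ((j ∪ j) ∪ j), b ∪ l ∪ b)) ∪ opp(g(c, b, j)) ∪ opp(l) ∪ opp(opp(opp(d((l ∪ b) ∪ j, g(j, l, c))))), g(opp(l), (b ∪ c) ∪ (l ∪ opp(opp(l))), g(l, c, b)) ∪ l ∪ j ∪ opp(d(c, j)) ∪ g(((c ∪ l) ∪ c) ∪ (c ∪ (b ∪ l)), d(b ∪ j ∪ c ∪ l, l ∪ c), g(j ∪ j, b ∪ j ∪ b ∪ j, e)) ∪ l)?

Work inside:  g(opp(l), (b ∪ c) ∪ (l ∪ opp(opp(l))), g(l, c, b)) ∪ l ∪ j ∪ opp(d(c, j)) ∪ g(((c ∪ l) ∪ c) ∪ (c ∪ (b ∪ l)), d(b ∪ j ∪ c ∪ l, l ∪ c), g(j ∪ j, b ∪ j ∪ b ∪ j, e)) ∪ l
Push opp inside:  distribute opp over ∪ and collapse double opp
Combine occurrences:  g(opp(l), b ∪ c ∪ l ∪ l, g(l, c, b)) ∪ l ∪ l ∪ j ∪ opp(d(c, j)) ∪ g(b ∪ c ∪ c ∪ c ∪ l ∪ l, d(b ∪ c ∪ j ∪ l, c ∪ l), g(j ∪ j, b ∪ b ∪ j ∪ j, e))
Order the arguments:  g(b ∪ c ∪ c ∪ c ∪ l ∪ l, d(b ∪ c ∪ j ∪ l, c ∪ l), g(j ∪ j, b ∪ b ∪ j ∪ j, e)) ∪ g(opp(l), b ∪ c ∪ l ∪ l, g(l, c, b)) ∪ j ∪ l ∪ l ∪ opp(d(c, j))
Put back:  d(b ∪ opp(d(b ∪ j ∪ l, g(j, l, c))) ∪ opp(g(b, c, b)) ∪ opp(g(c, b, j)) ∪ opp(g(d(j, l), c ∪ j ∪ j ∪ j, b ∪ b ∪ l)) ∪ opp(l) ∪ opp(l), g(b ∪ c ∪ c ∪ c ∪ l ∪ l, d(b ∪ c ∪ j ∪ l, c ∪ l), g(j ∪ j, b ∪ b ∪ j ∪ j, e)) ∪ g(opp(l), b ∪ c ∪ l ∪ l, g(l, c, b)) ∪ j ∪ l ∪ l ∪ opp(d(c, j)))

Answer: d(b ∪ opp(d(b ∪ j ∪ l, g(j, l, c))) ∪ opp(g(b, c, b)) ∪ opp(g(c, b, j)) ∪ opp(g(d(j, l), c ∪ j ∪ j ∪ j, b ∪ b ∪ l)) ∪ opp(l) ∪ opp(l), g(b ∪ c ∪ c ∪ c ∪ l ∪ l, d(b ∪ c ∪ j ∪ l, c ∪ l), g(j ∪ j, b ∪ b ∪ j ∪ j, e)) ∪ g(opp(l), b ∪ c ∪ l ∪ l, g(l, c, b)) ∪ j ∪ l ∪ l ∪ opp(d(c, j)))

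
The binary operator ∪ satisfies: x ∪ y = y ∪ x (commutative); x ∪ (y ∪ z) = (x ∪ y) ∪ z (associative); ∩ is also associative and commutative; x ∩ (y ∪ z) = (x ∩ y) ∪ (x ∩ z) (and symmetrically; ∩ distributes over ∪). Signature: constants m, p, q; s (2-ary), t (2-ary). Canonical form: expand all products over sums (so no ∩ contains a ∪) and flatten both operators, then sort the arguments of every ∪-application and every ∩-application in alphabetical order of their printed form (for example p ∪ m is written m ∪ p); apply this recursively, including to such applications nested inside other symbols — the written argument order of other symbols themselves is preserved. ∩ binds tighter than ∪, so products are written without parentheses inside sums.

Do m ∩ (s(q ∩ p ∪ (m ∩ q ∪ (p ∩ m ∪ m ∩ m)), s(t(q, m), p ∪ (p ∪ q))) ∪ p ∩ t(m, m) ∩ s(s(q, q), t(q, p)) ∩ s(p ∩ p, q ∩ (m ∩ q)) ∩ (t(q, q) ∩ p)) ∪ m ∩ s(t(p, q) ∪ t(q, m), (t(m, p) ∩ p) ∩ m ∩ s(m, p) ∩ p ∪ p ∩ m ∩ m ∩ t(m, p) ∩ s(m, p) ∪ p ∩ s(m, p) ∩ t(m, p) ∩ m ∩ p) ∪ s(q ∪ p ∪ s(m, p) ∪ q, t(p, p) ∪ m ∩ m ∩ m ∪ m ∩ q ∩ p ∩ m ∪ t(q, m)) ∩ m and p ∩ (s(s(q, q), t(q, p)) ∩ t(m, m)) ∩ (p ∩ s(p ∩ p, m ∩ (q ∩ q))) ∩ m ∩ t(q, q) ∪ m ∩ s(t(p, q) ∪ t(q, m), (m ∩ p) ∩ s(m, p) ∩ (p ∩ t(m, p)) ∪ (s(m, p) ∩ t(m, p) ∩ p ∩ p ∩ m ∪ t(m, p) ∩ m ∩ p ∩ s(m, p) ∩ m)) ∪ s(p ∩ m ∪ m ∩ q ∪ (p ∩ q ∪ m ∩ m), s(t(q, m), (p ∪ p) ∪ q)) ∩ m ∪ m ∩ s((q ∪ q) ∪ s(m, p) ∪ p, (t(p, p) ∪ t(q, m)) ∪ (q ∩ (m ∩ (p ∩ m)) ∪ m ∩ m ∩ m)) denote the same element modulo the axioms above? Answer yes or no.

Answer: yes — both canonical forms are m ∩ p ∩ p ∩ s(p ∩ p, m ∩ q ∩ q) ∩ s(s(q, q), t(q, p)) ∩ t(m, m) ∩ t(q, q) ∪ m ∩ s(m ∩ m ∪ m ∩ p ∪ m ∩ q ∪ p ∩ q, s(t(q, m), p ∪ p ∪ q)) ∪ m ∩ s(p ∪ q ∪ q ∪ s(m, p), m ∩ m ∩ m ∪ m ∩ m ∩ p ∩ q ∪ t(p, p) ∪ t(q, m)) ∪ m ∩ s(t(p, q) ∪ t(q, m), m ∩ m ∩ p ∩ s(m, p) ∩ t(m, p) ∪ m ∩ p ∩ p ∩ s(m, p) ∩ t(m, p) ∪ m ∩ p ∩ p ∩ s(m, p) ∩ t(m, p))

Derivation:
Left:  m ∩ (s(q ∩ p ∪ (m ∩ q ∪ (p ∩ m ∪ m ∩ m)), s(t(q, m), p ∪ (p ∪ q))) ∪ p ∩ t(m, m) ∩ s(s(q, q), t(q, p)) ∩ s(p ∩ p, q ∩ (m ∩ q)) ∩ (t(q, q) ∩ p)) ∪ m ∩ s(t(p, q) ∪ t(q, m), (t(m, p) ∩ p) ∩ m ∩ s(m, p) ∩ p ∪ p ∩ m ∩ m ∩ t(m, p) ∩ s(m, p) ∪ p ∩ s(m, p) ∩ t(m, p) ∩ m ∩ p) ∪ s(q ∪ p ∪ s(m, p) ∪ q, t(p, p) ∪ m ∩ m ∩ m ∪ m ∩ q ∩ p ∩ m ∪ t(q, m)) ∩ m
  Expand products over sums:  m ∩ s(m ∩ m ∪ m ∩ p ∪ m ∩ q ∪ p ∩ q, s(t(q, m), p ∪ p ∪ q)) ∪ m ∩ p ∩ p ∩ s(p ∩ p, m ∩ q ∩ q) ∩ s(s(q, q), t(q, p)) ∩ t(m, m) ∩ t(q, q) ∪ m ∩ s(t(p, q) ∪ t(q, m), m ∩ m ∩ p ∩ s(m, p) ∩ t(m, p) ∪ m ∩ p ∩ p ∩ s(m, p) ∩ t(m, p) ∪ m ∩ p ∩ p ∩ s(m, p) ∩ t(m, p)) ∪ m ∩ s(p ∪ q ∪ q ∪ s(m, p), m ∩ m ∩ m ∪ m ∩ m ∩ p ∩ q ∪ t(p, p) ∪ t(q, m))
  Order the arguments:  m ∩ p ∩ p ∩ s(p ∩ p, m ∩ q ∩ q) ∩ s(s(q, q), t(q, p)) ∩ t(m, m) ∩ t(q, q) ∪ m ∩ s(m ∩ m ∪ m ∩ p ∪ m ∩ q ∪ p ∩ q, s(t(q, m), p ∪ p ∪ q)) ∪ m ∩ s(p ∪ q ∪ q ∪ s(m, p), m ∩ m ∩ m ∪ m ∩ m ∩ p ∩ q ∪ t(p, p) ∪ t(q, m)) ∪ m ∩ s(t(p, q) ∪ t(q, m), m ∩ m ∩ p ∩ s(m, p) ∩ t(m, p) ∪ m ∩ p ∩ p ∩ s(m, p) ∩ t(m, p) ∪ m ∩ p ∩ p ∩ s(m, p) ∩ t(m, p))
Right:  p ∩ (s(s(q, q), t(q, p)) ∩ t(m, m)) ∩ (p ∩ s(p ∩ p, m ∩ (q ∩ q))) ∩ m ∩ t(q, q) ∪ m ∩ s(t(p, q) ∪ t(q, m), (m ∩ p) ∩ s(m, p) ∩ (p ∩ t(m, p)) ∪ (s(m, p) ∩ t(m, p) ∩ p ∩ p ∩ m ∪ t(m, p) ∩ m ∩ p ∩ s(m, p) ∩ m)) ∪ s(p ∩ m ∪ m ∩ q ∪ (p ∩ q ∪ m ∩ m), s(t(q, m), (p ∪ p) ∪ q)) ∩ m ∪ m ∩ s((q ∪ q) ∪ s(m, p) ∪ p, (t(p, p) ∪ t(q, m)) ∪ (q ∩ (m ∩ (p ∩ m)) ∪ m ∩ m ∩ m))
  Flatten:  m ∩ p ∩ p ∩ s(p ∩ p, m ∩ q ∩ q) ∩ s(s(q, q), t(q, p)) ∩ t(m, m) ∩ t(q, q) ∪ m ∩ s(t(p, q) ∪ t(q, m), m ∩ m ∩ p ∩ s(m, p) ∩ t(m, p) ∪ m ∩ p ∩ p ∩ s(m, p) ∩ t(m, p) ∪ m ∩ p ∩ p ∩ s(m, p) ∩ t(m, p)) ∪ m ∩ s(m ∩ m ∪ m ∩ p ∪ m ∩ q ∪ p ∩ q, s(t(q, m), p ∪ p ∪ q)) ∪ m ∩ s(p ∪ q ∪ q ∪ s(m, p), m ∩ m ∩ m ∪ m ∩ m ∩ p ∩ q ∪ t(p, p) ∪ t(q, m))
  Sort arguments:  m ∩ p ∩ p ∩ s(p ∩ p, m ∩ q ∩ q) ∩ s(s(q, q), t(q, p)) ∩ t(m, m) ∩ t(q, q) ∪ m ∩ s(m ∩ m ∪ m ∩ p ∪ m ∩ q ∪ p ∩ q, s(t(q, m), p ∪ p ∪ q)) ∪ m ∩ s(p ∪ q ∪ q ∪ s(m, p), m ∩ m ∩ m ∪ m ∩ m ∩ p ∩ q ∪ t(p, p) ∪ t(q, m)) ∪ m ∩ s(t(p, q) ∪ t(q, m), m ∩ m ∩ p ∩ s(m, p) ∩ t(m, p) ∪ m ∩ p ∩ p ∩ s(m, p) ∩ t(m, p) ∪ m ∩ p ∩ p ∩ s(m, p) ∩ t(m, p))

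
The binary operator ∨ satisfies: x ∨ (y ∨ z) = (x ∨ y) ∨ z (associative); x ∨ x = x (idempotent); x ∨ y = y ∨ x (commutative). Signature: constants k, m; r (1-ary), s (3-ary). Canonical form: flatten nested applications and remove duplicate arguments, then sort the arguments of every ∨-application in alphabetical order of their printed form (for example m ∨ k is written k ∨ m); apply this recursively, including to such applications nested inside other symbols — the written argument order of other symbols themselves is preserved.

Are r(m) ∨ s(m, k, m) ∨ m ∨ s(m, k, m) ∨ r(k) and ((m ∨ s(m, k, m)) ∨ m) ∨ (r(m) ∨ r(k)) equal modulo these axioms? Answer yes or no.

Left:  r(m) ∨ s(m, k, m) ∨ m ∨ s(m, k, m) ∨ r(k)
  Drop duplicates:  drop duplicate s(m, k, m)
  Order the arguments:  m ∨ r(k) ∨ r(m) ∨ s(m, k, m)
Right:  ((m ∨ s(m, k, m)) ∨ m) ∨ (r(m) ∨ r(k))
  Merge nested applications:  m ∨ s(m, k, m) ∨ m ∨ r(m) ∨ r(k)
  Idempotence:  drop duplicate m
  Sort arguments:  m ∨ r(k) ∨ r(m) ∨ s(m, k, m)

Answer: yes — both canonical forms are m ∨ r(k) ∨ r(m) ∨ s(m, k, m)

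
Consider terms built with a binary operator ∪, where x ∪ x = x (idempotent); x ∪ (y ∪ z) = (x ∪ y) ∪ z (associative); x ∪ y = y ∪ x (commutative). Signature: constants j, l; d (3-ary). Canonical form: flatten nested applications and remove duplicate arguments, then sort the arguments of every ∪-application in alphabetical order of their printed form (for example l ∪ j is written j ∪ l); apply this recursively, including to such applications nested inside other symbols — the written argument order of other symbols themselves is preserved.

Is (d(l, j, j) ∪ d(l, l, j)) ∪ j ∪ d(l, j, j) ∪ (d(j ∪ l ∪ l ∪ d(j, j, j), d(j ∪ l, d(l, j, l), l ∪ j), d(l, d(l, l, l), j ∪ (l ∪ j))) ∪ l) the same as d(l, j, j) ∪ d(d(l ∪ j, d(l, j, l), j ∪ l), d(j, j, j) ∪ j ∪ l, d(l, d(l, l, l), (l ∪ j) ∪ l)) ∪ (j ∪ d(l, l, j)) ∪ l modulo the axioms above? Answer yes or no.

Left:  (d(l, j, j) ∪ d(l, l, j)) ∪ j ∪ d(l, j, j) ∪ (d(j ∪ l ∪ l ∪ d(j, j, j), d(j ∪ l, d(l, j, l), l ∪ j), d(l, d(l, l, l), j ∪ (l ∪ j))) ∪ l)
  Flatten:  d(l, j, j) ∪ d(l, l, j) ∪ j ∪ d(l, j, j) ∪ d(j ∪ l ∪ l ∪ d(j, j, j), d(j ∪ l, d(l, j, l), l ∪ j), d(l, d(l, l, l), j ∪ (l ∪ j))) ∪ l
  Canonicalize subterm:  d(j ∪ l ∪ l ∪ d(j, j, j), d(j ∪ l, d(l, j, l), l ∪ j), d(l, d(l, l, l), j ∪ (l ∪ j)))  →  d(d(j, j, j) ∪ j ∪ l, d(j ∪ l, d(l, j, l), j ∪ l), d(l, d(l, l, l), j ∪ l))
  Deduplicate:  drop duplicate d(l, j, j)
  Sort:  d(d(j, j, j) ∪ j ∪ l, d(j ∪ l, d(l, j, l), j ∪ l), d(l, d(l, l, l), j ∪ l)) ∪ d(l, j, j) ∪ d(l, l, j) ∪ j ∪ l
Right:  d(l, j, j) ∪ d(d(l ∪ j, d(l, j, l), j ∪ l), d(j, j, j) ∪ j ∪ l, d(l, d(l, l, l), (l ∪ j) ∪ l)) ∪ (j ∪ d(l, l, j)) ∪ l
  Flatten:  d(l, j, j) ∪ d(d(l ∪ j, d(l, j, l), j ∪ l), d(j, j, j) ∪ j ∪ l, d(l, d(l, l, l), (l ∪ j) ∪ l)) ∪ j ∪ d(l, l, j) ∪ l
  Canonicalize subterm:  d(d(l ∪ j, d(l, j, l), j ∪ l), d(j, j, j) ∪ j ∪ l, d(l, d(l, l, l), (l ∪ j) ∪ l))  →  d(d(j ∪ l, d(l, j, l), j ∪ l), d(j, j, j) ∪ j ∪ l, d(l, d(l, l, l), j ∪ l))
  Sort:  d(d(j ∪ l, d(l, j, l), j ∪ l), d(j, j, j) ∪ j ∪ l, d(l, d(l, l, l), j ∪ l)) ∪ d(l, j, j) ∪ d(l, l, j) ∪ j ∪ l

Answer: no — d(d(j, j, j) ∪ j ∪ l, d(j ∪ l, d(l, j, l), j ∪ l), d(l, d(l, l, l), j ∪ l)) ∪ d(l, j, j) ∪ d(l, l, j) ∪ j ∪ l vs d(d(j ∪ l, d(l, j, l), j ∪ l), d(j, j, j) ∪ j ∪ l, d(l, d(l, l, l), j ∪ l)) ∪ d(l, j, j) ∪ d(l, l, j) ∪ j ∪ l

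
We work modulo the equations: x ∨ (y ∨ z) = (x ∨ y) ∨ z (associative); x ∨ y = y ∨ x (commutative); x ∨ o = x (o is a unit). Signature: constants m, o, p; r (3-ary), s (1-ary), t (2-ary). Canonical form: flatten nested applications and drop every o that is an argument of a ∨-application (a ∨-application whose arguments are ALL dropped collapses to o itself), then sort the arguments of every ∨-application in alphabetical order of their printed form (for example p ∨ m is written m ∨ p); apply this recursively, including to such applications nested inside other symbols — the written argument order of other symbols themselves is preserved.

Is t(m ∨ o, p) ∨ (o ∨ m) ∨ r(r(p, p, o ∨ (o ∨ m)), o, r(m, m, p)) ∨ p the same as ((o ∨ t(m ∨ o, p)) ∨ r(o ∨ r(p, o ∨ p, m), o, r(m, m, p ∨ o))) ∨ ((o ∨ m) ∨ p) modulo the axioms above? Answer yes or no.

Left:  t(m ∨ o, p) ∨ (o ∨ m) ∨ r(r(p, p, o ∨ (o ∨ m)), o, r(m, m, p)) ∨ p
  Un-nest:  t(m ∨ o, p) ∨ o ∨ m ∨ r(r(p, p, o ∨ (o ∨ m)), o, r(m, m, p)) ∨ p
  Simplify inside:  t(m ∨ o, p)  →  t(m, p)
  Inside:  r(r(p, p, o ∨ (o ∨ m)), o, r(m, m, p))  →  r(r(p, p, m), o, r(m, m, p))
  Unit:  drop o
  Order the arguments:  m ∨ p ∨ r(r(p, p, m), o, r(m, m, p)) ∨ t(m, p)
Right:  ((o ∨ t(m ∨ o, p)) ∨ r(o ∨ r(p, o ∨ p, m), o, r(m, m, p ∨ o))) ∨ ((o ∨ m) ∨ p)
  Flatten:  o ∨ t(m ∨ o, p) ∨ r(o ∨ r(p, o ∨ p, m), o, r(m, m, p ∨ o)) ∨ o ∨ m ∨ p
  Inside:  t(m ∨ o, p)  →  t(m, p)
  Inside:  r(o ∨ r(p, o ∨ p, m), o, r(m, m, p ∨ o))  →  r(r(p, p, m), o, r(m, m, p))
  Drop the unit:  drop o (×2)
  Sort arguments:  m ∨ p ∨ r(r(p, p, m), o, r(m, m, p)) ∨ t(m, p)

Answer: yes — both canonical forms are m ∨ p ∨ r(r(p, p, m), o, r(m, m, p)) ∨ t(m, p)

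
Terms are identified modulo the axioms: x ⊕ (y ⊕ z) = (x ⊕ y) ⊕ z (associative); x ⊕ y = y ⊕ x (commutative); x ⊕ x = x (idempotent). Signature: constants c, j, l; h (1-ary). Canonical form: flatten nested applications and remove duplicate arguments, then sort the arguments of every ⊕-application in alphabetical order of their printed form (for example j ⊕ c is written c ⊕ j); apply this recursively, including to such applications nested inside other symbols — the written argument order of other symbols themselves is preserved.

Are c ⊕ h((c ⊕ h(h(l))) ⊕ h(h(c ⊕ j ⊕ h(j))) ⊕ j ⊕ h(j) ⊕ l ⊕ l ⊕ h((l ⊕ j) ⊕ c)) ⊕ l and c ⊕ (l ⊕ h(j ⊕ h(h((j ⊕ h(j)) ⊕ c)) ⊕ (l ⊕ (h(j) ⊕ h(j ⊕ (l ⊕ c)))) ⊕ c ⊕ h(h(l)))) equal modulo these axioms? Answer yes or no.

Answer: yes — both canonical forms are c ⊕ h(c ⊕ h(c ⊕ j ⊕ l) ⊕ h(h(c ⊕ h(j) ⊕ j)) ⊕ h(h(l)) ⊕ h(j) ⊕ j ⊕ l) ⊕ l

Derivation:
Left:  c ⊕ h((c ⊕ h(h(l))) ⊕ h(h(c ⊕ j ⊕ h(j))) ⊕ j ⊕ h(j) ⊕ l ⊕ l ⊕ h((l ⊕ j) ⊕ c)) ⊕ l
  Canonicalize subterm:  h((c ⊕ h(h(l))) ⊕ h(h(c ⊕ j ⊕ h(j))) ⊕ j ⊕ h(j) ⊕ l ⊕ l ⊕ h((l ⊕ j) ⊕ c))  →  h(c ⊕ h(c ⊕ j ⊕ l) ⊕ h(h(c ⊕ h(j) ⊕ j)) ⊕ h(h(l)) ⊕ h(j) ⊕ j ⊕ l)
  Sort arguments:  c ⊕ h(c ⊕ h(c ⊕ j ⊕ l) ⊕ h(h(c ⊕ h(j) ⊕ j)) ⊕ h(h(l)) ⊕ h(j) ⊕ j ⊕ l) ⊕ l
Right:  c ⊕ (l ⊕ h(j ⊕ h(h((j ⊕ h(j)) ⊕ c)) ⊕ (l ⊕ (h(j) ⊕ h(j ⊕ (l ⊕ c)))) ⊕ c ⊕ h(h(l))))
  Flatten:  c ⊕ l ⊕ h(j ⊕ h(h((j ⊕ h(j)) ⊕ c)) ⊕ (l ⊕ (h(j) ⊕ h(j ⊕ (l ⊕ c)))) ⊕ c ⊕ h(h(l)))
  Canonicalize subterm:  h(j ⊕ h(h((j ⊕ h(j)) ⊕ c)) ⊕ (l ⊕ (h(j) ⊕ h(j ⊕ (l ⊕ c)))) ⊕ c ⊕ h(h(l)))  →  h(c ⊕ h(c ⊕ j ⊕ l) ⊕ h(h(c ⊕ h(j) ⊕ j)) ⊕ h(h(l)) ⊕ h(j) ⊕ j ⊕ l)
  Sort:  c ⊕ h(c ⊕ h(c ⊕ j ⊕ l) ⊕ h(h(c ⊕ h(j) ⊕ j)) ⊕ h(h(l)) ⊕ h(j) ⊕ j ⊕ l) ⊕ l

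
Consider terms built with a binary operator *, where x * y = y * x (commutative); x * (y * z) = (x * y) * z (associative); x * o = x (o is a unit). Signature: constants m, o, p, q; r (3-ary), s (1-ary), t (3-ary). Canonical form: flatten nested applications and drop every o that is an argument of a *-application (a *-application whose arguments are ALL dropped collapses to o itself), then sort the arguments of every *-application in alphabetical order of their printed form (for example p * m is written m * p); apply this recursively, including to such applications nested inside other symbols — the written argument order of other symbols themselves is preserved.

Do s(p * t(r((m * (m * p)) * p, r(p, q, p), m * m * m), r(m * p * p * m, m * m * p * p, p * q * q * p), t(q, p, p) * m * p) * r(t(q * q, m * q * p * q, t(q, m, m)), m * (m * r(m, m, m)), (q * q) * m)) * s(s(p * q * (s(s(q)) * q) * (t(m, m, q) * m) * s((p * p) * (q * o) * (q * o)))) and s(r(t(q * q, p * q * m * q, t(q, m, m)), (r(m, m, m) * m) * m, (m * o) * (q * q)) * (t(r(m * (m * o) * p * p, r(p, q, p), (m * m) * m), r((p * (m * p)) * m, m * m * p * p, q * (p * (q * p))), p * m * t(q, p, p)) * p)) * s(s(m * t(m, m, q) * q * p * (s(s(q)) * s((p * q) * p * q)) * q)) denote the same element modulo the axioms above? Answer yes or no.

Answer: yes — both canonical forms are s(p * r(t(q * q, m * p * q * q, t(q, m, m)), m * m * r(m, m, m), m * q * q) * t(r(m * m * p * p, r(p, q, p), m * m * m), r(m * m * p * p, m * m * p * p, p * p * q * q), m * p * t(q, p, p))) * s(s(m * p * q * q * s(p * p * q * q) * s(s(q)) * t(m, m, q)))

Derivation:
Left:  s(p * t(r((m * (m * p)) * p, r(p, q, p), m * m * m), r(m * p * p * m, m * m * p * p, p * q * q * p), t(q, p, p) * m * p) * r(t(q * q, m * q * p * q, t(q, m, m)), m * (m * r(m, m, m)), (q * q) * m)) * s(s(p * q * (s(s(q)) * q) * (t(m, m, q) * m) * s((p * p) * (q * o) * (q * o))))
  Inside:  s(p * t(r((m * (m * p)) * p, r(p, q, p), m * m * m), r(m * p * p * m, m * m * p * p, p * q * q * p), t(q, p, p) * m * p) * r(t(q * q, m * q * p * q, t(q, m, m)), m * (m * r(m, m, m)), (q * q) * m))  →  s(p * r(t(q * q, m * p * q * q, t(q, m, m)), m * m * r(m, m, m), m * q * q) * t(r(m * m * p * p, r(p, q, p), m * m * m), r(m * m * p * p, m * m * p * p, p * p * q * q), m * p * t(q, p, p)))
  Canonicalize subterm:  s(s(p * q * (s(s(q)) * q) * (t(m, m, q) * m) * s((p * p) * (q * o) * (q * o))))  →  s(s(m * p * q * q * s(p * p * q * q) * s(s(q)) * t(m, m, q)))
  Sort arguments:  s(p * r(t(q * q, m * p * q * q, t(q, m, m)), m * m * r(m, m, m), m * q * q) * t(r(m * m * p * p, r(p, q, p), m * m * m), r(m * m * p * p, m * m * p * p, p * p * q * q), m * p * t(q, p, p))) * s(s(m * p * q * q * s(p * p * q * q) * s(s(q)) * t(m, m, q)))
Right:  s(r(t(q * q, p * q * m * q, t(q, m, m)), (r(m, m, m) * m) * m, (m * o) * (q * q)) * (t(r(m * (m * o) * p * p, r(p, q, p), (m * m) * m), r((p * (m * p)) * m, m * m * p * p, q * (p * (q * p))), p * m * t(q, p, p)) * p)) * s(s(m * t(m, m, q) * q * p * (s(s(q)) * s((p * q) * p * q)) * q))
  Canonicalize subterm:  s(r(t(q * q, p * q * m * q, t(q, m, m)), (r(m, m, m) * m) * m, (m * o) * (q * q)) * (t(r(m * (m * o) * p * p, r(p, q, p), (m * m) * m), r((p * (m * p)) * m, m * m * p * p, q * (p * (q * p))), p * m * t(q, p, p)) * p))  →  s(p * r(t(q * q, m * p * q * q, t(q, m, m)), m * m * r(m, m, m), m * q * q) * t(r(m * m * p * p, r(p, q, p), m * m * m), r(m * m * p * p, m * m * p * p, p * p * q * q), m * p * t(q, p, p)))
  Canonicalize subterm:  s(s(m * t(m, m, q) * q * p * (s(s(q)) * s((p * q) * p * q)) * q))  →  s(s(m * p * q * q * s(p * p * q * q) * s(s(q)) * t(m, m, q)))
  Order the arguments:  s(p * r(t(q * q, m * p * q * q, t(q, m, m)), m * m * r(m, m, m), m * q * q) * t(r(m * m * p * p, r(p, q, p), m * m * m), r(m * m * p * p, m * m * p * p, p * p * q * q), m * p * t(q, p, p))) * s(s(m * p * q * q * s(p * p * q * q) * s(s(q)) * t(m, m, q)))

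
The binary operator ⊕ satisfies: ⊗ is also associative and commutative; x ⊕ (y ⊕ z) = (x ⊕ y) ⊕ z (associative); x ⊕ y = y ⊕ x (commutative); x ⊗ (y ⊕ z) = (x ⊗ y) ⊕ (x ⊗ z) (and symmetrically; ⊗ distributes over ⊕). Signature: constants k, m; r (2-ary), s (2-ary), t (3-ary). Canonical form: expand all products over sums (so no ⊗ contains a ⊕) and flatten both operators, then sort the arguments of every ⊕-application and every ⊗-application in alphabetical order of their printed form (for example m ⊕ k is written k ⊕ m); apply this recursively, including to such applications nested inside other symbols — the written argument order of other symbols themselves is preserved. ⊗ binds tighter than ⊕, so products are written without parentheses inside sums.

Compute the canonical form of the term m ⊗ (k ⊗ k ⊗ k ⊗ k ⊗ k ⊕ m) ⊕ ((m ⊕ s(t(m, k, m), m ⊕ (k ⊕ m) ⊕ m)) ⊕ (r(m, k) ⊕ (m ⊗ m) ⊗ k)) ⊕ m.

Answer: k ⊗ k ⊗ k ⊗ k ⊗ k ⊗ m ⊕ k ⊗ m ⊗ m ⊕ m ⊕ m ⊕ m ⊗ m ⊕ r(m, k) ⊕ s(t(m, k, m), k ⊕ m ⊕ m ⊕ m)

Derivation:
Expand products over sums:  k ⊗ k ⊗ k ⊗ k ⊗ k ⊗ m ⊕ m ⊗ m ⊕ m ⊕ s(t(m, k, m), k ⊕ m ⊕ m ⊕ m) ⊕ r(m, k) ⊕ k ⊗ m ⊗ m ⊕ m
Sort:  k ⊗ k ⊗ k ⊗ k ⊗ k ⊗ m ⊕ k ⊗ m ⊗ m ⊕ m ⊕ m ⊕ m ⊗ m ⊕ r(m, k) ⊕ s(t(m, k, m), k ⊕ m ⊕ m ⊕ m)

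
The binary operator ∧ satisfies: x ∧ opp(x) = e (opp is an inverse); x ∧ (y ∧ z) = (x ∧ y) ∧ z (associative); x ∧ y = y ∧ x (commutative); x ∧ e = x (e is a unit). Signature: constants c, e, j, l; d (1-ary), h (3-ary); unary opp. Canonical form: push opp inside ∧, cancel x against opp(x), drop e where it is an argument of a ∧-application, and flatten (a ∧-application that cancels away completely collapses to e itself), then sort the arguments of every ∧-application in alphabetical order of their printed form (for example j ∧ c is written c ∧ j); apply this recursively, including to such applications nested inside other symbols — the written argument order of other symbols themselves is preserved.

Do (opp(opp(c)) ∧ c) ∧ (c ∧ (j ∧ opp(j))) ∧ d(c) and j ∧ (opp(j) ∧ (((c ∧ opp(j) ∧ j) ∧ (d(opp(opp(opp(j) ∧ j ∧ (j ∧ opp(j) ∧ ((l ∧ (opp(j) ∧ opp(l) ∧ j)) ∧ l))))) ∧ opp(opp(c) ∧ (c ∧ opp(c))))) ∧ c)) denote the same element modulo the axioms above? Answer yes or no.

Left:  (opp(opp(c)) ∧ c) ∧ (c ∧ (j ∧ opp(j))) ∧ d(c)
  Push opp inside:  distribute opp over ∧ and collapse double opp
  Cancel:  j cancels
  Collect:  c ∧ c ∧ c ∧ d(c)
Right:  j ∧ (opp(j) ∧ (((c ∧ opp(j) ∧ j) ∧ (d(opp(opp(opp(j) ∧ j ∧ (j ∧ opp(j) ∧ ((l ∧ (opp(j) ∧ opp(l) ∧ j)) ∧ l))))) ∧ opp(opp(c) ∧ (c ∧ opp(c))))) ∧ c))
  Push opp inside:  distribute opp over ∧ and collapse double opp
  Cancel inverse pairs:  j cancels
  Combine occurrences:  c ∧ c ∧ c ∧ d(l)

Answer: no — c ∧ c ∧ c ∧ d(c) vs c ∧ c ∧ c ∧ d(l)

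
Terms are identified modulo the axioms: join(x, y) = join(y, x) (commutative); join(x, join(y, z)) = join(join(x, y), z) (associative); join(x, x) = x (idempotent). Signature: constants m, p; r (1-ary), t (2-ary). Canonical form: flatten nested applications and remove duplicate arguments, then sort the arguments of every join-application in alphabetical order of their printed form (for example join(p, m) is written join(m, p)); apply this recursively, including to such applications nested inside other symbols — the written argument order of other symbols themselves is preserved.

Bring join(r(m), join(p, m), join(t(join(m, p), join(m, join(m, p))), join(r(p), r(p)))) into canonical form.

Answer: join(m, p, r(m), r(p), t(join(m, p), join(m, p)))

Derivation:
Un-nest:  join(r(m), p, m, t(join(m, p), join(m, join(m, p))), r(p), r(p))
Simplify inside:  t(join(m, p), join(m, join(m, p)))  →  t(join(m, p), join(m, p))
Deduplicate:  drop duplicate r(p)
Order the arguments:  join(m, p, r(m), r(p), t(join(m, p), join(m, p)))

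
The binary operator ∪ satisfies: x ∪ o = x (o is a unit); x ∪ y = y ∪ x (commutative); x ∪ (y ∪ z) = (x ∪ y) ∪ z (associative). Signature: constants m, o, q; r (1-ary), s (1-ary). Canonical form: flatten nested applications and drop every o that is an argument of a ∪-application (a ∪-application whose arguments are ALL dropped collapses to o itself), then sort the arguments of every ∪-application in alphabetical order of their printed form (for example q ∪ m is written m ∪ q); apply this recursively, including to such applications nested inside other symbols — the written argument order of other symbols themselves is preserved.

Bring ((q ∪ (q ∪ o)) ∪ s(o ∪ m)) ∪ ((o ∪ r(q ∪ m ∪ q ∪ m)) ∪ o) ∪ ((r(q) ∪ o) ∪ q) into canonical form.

Merge nested applications:  q ∪ q ∪ o ∪ s(o ∪ m) ∪ o ∪ r(q ∪ m ∪ q ∪ m) ∪ o ∪ r(q) ∪ o ∪ q
Simplify inside:  s(o ∪ m)  →  s(m)
Simplify inside:  r(q ∪ m ∪ q ∪ m)  →  r(m ∪ m ∪ q ∪ q)
Unit:  drop o (×4)
Sort arguments:  q ∪ q ∪ q ∪ r(m ∪ m ∪ q ∪ q) ∪ r(q) ∪ s(m)

Answer: q ∪ q ∪ q ∪ r(m ∪ m ∪ q ∪ q) ∪ r(q) ∪ s(m)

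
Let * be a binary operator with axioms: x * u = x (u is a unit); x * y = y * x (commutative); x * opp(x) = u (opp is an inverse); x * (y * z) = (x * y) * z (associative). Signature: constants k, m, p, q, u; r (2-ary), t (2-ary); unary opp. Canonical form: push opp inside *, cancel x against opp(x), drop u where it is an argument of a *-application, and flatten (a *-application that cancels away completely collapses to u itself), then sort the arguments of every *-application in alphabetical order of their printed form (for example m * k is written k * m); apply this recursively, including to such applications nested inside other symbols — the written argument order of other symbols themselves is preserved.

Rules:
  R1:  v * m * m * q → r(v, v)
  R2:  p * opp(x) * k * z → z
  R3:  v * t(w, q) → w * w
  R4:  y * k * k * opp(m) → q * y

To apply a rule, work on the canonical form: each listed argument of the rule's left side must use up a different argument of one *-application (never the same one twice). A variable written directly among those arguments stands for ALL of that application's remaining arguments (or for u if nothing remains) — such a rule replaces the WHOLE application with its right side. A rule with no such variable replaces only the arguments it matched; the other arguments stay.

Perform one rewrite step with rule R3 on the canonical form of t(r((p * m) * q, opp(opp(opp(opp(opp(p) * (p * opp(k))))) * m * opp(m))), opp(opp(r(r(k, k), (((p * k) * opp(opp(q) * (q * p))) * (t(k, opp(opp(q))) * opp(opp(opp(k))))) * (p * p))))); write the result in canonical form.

Answer: t(r(m * p * q, opp(k)), r(r(k, k), k * k))

Derivation:
Canonical form:  t(r(m * p * q, opp(k)), r(r(k, k), p * p * t(k, q)))
Match R3:  consume t(k, q);  v := p * p, w := k
The variable takes the whole remainder — replace the entire application.
Result:  t(r(m * p * q, opp(k)), r(r(k, k), k * k))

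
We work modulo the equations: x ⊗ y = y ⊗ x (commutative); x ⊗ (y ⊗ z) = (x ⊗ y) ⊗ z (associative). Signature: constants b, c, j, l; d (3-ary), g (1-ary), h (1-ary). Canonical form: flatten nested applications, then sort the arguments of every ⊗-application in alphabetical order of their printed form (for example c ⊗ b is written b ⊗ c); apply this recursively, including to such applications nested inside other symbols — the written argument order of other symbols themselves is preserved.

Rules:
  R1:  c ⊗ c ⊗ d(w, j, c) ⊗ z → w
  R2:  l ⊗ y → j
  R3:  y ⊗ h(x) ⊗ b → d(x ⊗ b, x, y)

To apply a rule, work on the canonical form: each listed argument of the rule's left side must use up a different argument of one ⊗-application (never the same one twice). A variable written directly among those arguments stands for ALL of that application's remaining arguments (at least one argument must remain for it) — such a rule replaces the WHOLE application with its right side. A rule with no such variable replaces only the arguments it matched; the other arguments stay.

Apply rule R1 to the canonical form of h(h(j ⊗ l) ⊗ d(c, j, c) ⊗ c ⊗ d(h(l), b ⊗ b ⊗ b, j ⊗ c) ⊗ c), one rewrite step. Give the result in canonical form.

Answer: h(c)

Derivation:
Canonical form:  h(c ⊗ c ⊗ d(c, j, c) ⊗ d(h(l), b ⊗ b ⊗ b, c ⊗ j) ⊗ h(j ⊗ l))
R1 matches:  uses c, c, d(c, j, c);  w := c, z := d(h(l), b ⊗ b ⊗ b, c ⊗ j) ⊗ h(j ⊗ l)
Every leftover argument binds to the variable; the entire application is replaced.
Giving:  h(c)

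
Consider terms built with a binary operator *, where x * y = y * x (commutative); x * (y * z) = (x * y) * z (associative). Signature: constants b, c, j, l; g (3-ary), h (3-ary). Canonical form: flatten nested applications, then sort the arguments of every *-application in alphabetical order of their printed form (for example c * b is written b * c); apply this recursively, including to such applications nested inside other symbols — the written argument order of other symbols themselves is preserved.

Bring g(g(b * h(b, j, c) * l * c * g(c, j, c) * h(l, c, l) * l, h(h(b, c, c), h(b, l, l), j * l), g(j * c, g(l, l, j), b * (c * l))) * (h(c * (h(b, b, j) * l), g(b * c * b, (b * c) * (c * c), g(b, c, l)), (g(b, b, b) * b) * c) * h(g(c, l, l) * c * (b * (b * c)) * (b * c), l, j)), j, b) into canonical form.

Work inside:  g(b * h(b, j, c) * l * c * g(c, j, c) * h(l, c, l) * l, h(h(b, c, c), h(b, l, l), j * l), g(j * c, g(l, l, j), b * (c * l))) * (h(c * (h(b, b, j) * l), g(b * c * b, (b * c) * (c * c), g(b, c, l)), (g(b, b, b) * b) * c) * h(g(c, l, l) * c * (b * (b * c)) * (b * c), l, j))
Un-nest:  g(b * h(b, j, c) * l * c * g(c, j, c) * h(l, c, l) * l, h(h(b, c, c), h(b, l, l), j * l), g(j * c, g(l, l, j), b * (c * l))) * h(c * (h(b, b, j) * l), g(b * c * b, (b * c) * (c * c), g(b, c, l)), (g(b, b, b) * b) * c) * h(g(c, l, l) * c * (b * (b * c)) * (b * c), l, j)
Inside:  g(b * h(b, j, c) * l * c * g(c, j, c) * h(l, c, l) * l, h(h(b, c, c), h(b, l, l), j * l), g(j * c, g(l, l, j), b * (c * l)))  →  g(b * c * g(c, j, c) * h(b, j, c) * h(l, c, l) * l * l, h(h(b, c, c), h(b, l, l), j * l), g(c * j, g(l, l, j), b * c * l))
Canonicalize subterm:  h(c * (h(b, b, j) * l), g(b * c * b, (b * c) * (c * c), g(b, c, l)), (g(b, b, b) * b) * c)  →  h(c * h(b, b, j) * l, g(b * b * c, b * c * c * c, g(b, c, l)), b * c * g(b, b, b))
Simplify inside:  h(g(c, l, l) * c * (b * (b * c)) * (b * c), l, j)  →  h(b * b * b * c * c * c * g(c, l, l), l, j)
Sort:  g(b * c * g(c, j, c) * h(b, j, c) * h(l, c, l) * l * l, h(h(b, c, c), h(b, l, l), j * l), g(c * j, g(l, l, j), b * c * l)) * h(b * b * b * c * c * c * g(c, l, l), l, j) * h(c * h(b, b, j) * l, g(b * b * c, b * c * c * c, g(b, c, l)), b * c * g(b, b, b))
Rebuild:  g(g(b * c * g(c, j, c) * h(b, j, c) * h(l, c, l) * l * l, h(h(b, c, c), h(b, l, l), j * l), g(c * j, g(l, l, j), b * c * l)) * h(b * b * b * c * c * c * g(c, l, l), l, j) * h(c * h(b, b, j) * l, g(b * b * c, b * c * c * c, g(b, c, l)), b * c * g(b, b, b)), j, b)

Answer: g(g(b * c * g(c, j, c) * h(b, j, c) * h(l, c, l) * l * l, h(h(b, c, c), h(b, l, l), j * l), g(c * j, g(l, l, j), b * c * l)) * h(b * b * b * c * c * c * g(c, l, l), l, j) * h(c * h(b, b, j) * l, g(b * b * c, b * c * c * c, g(b, c, l)), b * c * g(b, b, b)), j, b)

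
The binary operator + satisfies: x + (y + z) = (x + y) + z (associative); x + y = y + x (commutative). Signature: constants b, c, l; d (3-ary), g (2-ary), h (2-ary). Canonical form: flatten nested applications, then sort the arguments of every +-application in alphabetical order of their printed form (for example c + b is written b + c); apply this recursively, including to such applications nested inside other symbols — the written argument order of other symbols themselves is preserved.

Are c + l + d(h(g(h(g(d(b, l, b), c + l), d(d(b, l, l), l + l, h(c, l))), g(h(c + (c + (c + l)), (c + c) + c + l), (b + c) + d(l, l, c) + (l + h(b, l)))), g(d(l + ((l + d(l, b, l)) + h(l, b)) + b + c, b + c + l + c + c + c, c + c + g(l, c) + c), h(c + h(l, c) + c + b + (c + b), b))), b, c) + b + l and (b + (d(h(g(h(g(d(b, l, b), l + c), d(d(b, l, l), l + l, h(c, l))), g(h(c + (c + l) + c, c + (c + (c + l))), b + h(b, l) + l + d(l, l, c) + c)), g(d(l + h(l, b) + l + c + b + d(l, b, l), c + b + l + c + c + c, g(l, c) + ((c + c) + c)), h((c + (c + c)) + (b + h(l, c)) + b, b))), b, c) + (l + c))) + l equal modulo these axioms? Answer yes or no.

Left:  c + l + d(h(g(h(g(d(b, l, b), c + l), d(d(b, l, l), l + l, h(c, l))), g(h(c + (c + (c + l)), (c + c) + c + l), (b + c) + d(l, l, c) + (l + h(b, l)))), g(d(l + ((l + d(l, b, l)) + h(l, b)) + b + c, b + c + l + c + c + c, c + c + g(l, c) + c), h(c + h(l, c) + c + b + (c + b), b))), b, c) + b + l
  Simplify inside:  d(h(g(h(g(d(b, l, b), c + l), d(d(b, l, l), l + l, h(c, l))), g(h(c + (c + (c + l)), (c + c) + c + l), (b + c) + d(l, l, c) + (l + h(b, l)))), g(d(l + ((l + d(l, b, l)) + h(l, b)) + b + c, b + c + l + c + c + c, c + c + g(l, c) + c), h(c + h(l, c) + c + b + (c + b), b))), b, c)  →  d(h(g(h(g(d(b, l, b), c + l), d(d(b, l, l), l + l, h(c, l))), g(h(c + c + c + l, c + c + c + l), b + c + d(l, l, c) + h(b, l) + l)), g(d(b + c + d(l, b, l) + h(l, b) + l + l, b + c + c + c + c + l, c + c + c + g(l, c)), h(b + b + c + c + c + h(l, c), b))), b, c)
  Sort:  b + c + d(h(g(h(g(d(b, l, b), c + l), d(d(b, l, l), l + l, h(c, l))), g(h(c + c + c + l, c + c + c + l), b + c + d(l, l, c) + h(b, l) + l)), g(d(b + c + d(l, b, l) + h(l, b) + l + l, b + c + c + c + c + l, c + c + c + g(l, c)), h(b + b + c + c + c + h(l, c), b))), b, c) + l + l
Right:  (b + (d(h(g(h(g(d(b, l, b), l + c), d(d(b, l, l), l + l, h(c, l))), g(h(c + (c + l) + c, c + (c + (c + l))), b + h(b, l) + l + d(l, l, c) + c)), g(d(l + h(l, b) + l + c + b + d(l, b, l), c + b + l + c + c + c, g(l, c) + ((c + c) + c)), h((c + (c + c)) + (b + h(l, c)) + b, b))), b, c) + (l + c))) + l
  Un-nest:  b + d(h(g(h(g(d(b, l, b), l + c), d(d(b, l, l), l + l, h(c, l))), g(h(c + (c + l) + c, c + (c + (c + l))), b + h(b, l) + l + d(l, l, c) + c)), g(d(l + h(l, b) + l + c + b + d(l, b, l), c + b + l + c + c + c, g(l, c) + ((c + c) + c)), h((c + (c + c)) + (b + h(l, c)) + b, b))), b, c) + l + c + l
  Simplify inside:  d(h(g(h(g(d(b, l, b), l + c), d(d(b, l, l), l + l, h(c, l))), g(h(c + (c + l) + c, c + (c + (c + l))), b + h(b, l) + l + d(l, l, c) + c)), g(d(l + h(l, b) + l + c + b + d(l, b, l), c + b + l + c + c + c, g(l, c) + ((c + c) + c)), h((c + (c + c)) + (b + h(l, c)) + b, b))), b, c)  →  d(h(g(h(g(d(b, l, b), c + l), d(d(b, l, l), l + l, h(c, l))), g(h(c + c + c + l, c + c + c + l), b + c + d(l, l, c) + h(b, l) + l)), g(d(b + c + d(l, b, l) + h(l, b) + l + l, b + c + c + c + c + l, c + c + c + g(l, c)), h(b + b + c + c + c + h(l, c), b))), b, c)
  Sort arguments:  b + c + d(h(g(h(g(d(b, l, b), c + l), d(d(b, l, l), l + l, h(c, l))), g(h(c + c + c + l, c + c + c + l), b + c + d(l, l, c) + h(b, l) + l)), g(d(b + c + d(l, b, l) + h(l, b) + l + l, b + c + c + c + c + l, c + c + c + g(l, c)), h(b + b + c + c + c + h(l, c), b))), b, c) + l + l

Answer: yes — both canonical forms are b + c + d(h(g(h(g(d(b, l, b), c + l), d(d(b, l, l), l + l, h(c, l))), g(h(c + c + c + l, c + c + c + l), b + c + d(l, l, c) + h(b, l) + l)), g(d(b + c + d(l, b, l) + h(l, b) + l + l, b + c + c + c + c + l, c + c + c + g(l, c)), h(b + b + c + c + c + h(l, c), b))), b, c) + l + l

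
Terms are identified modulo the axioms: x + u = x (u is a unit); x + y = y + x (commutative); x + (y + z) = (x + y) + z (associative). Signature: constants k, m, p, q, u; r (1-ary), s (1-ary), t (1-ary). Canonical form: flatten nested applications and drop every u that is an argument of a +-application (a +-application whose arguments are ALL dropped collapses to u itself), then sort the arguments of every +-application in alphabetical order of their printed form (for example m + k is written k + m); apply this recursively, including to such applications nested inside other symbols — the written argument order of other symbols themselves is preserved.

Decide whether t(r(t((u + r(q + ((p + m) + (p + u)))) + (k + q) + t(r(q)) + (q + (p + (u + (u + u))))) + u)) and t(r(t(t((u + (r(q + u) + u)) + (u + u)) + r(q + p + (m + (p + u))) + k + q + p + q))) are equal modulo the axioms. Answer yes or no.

Left:  t(r(t((u + r(q + ((p + m) + (p + u)))) + (k + q) + t(r(q)) + (q + (p + (u + (u + u))))) + u))
  Descend into:  t((u + r(q + ((p + m) + (p + u)))) + (k + q) + t(r(q)) + (q + (p + (u + (u + u))))) + u
  Canonicalize subterm:  t((u + r(q + ((p + m) + (p + u)))) + (k + q) + t(r(q)) + (q + (p + (u + (u + u)))))  →  t(k + p + q + q + r(m + p + p + q) + t(r(q)))
  Drop the unit:  drop u
  Order the arguments:  t(k + p + q + q + r(m + p + p + q) + t(r(q)))
  Put back:  t(r(t(k + p + q + q + r(m + p + p + q) + t(r(q)))))
Right:  t(r(t(t((u + (r(q + u) + u)) + (u + u)) + r(q + p + (m + (p + u))) + k + q + p + q)))
  Work inside:  t((u + (r(q + u) + u)) + (u + u)) + r(q + p + (m + (p + u))) + k + q + p + q
  Canonicalize subterm:  t((u + (r(q + u) + u)) + (u + u))  →  t(r(q))
  Simplify inside:  r(q + p + (m + (p + u)))  →  r(m + p + p + q)
  Sort:  k + p + q + q + r(m + p + p + q) + t(r(q))
  Put back:  t(r(t(k + p + q + q + r(m + p + p + q) + t(r(q)))))

Answer: yes — both canonical forms are t(r(t(k + p + q + q + r(m + p + p + q) + t(r(q)))))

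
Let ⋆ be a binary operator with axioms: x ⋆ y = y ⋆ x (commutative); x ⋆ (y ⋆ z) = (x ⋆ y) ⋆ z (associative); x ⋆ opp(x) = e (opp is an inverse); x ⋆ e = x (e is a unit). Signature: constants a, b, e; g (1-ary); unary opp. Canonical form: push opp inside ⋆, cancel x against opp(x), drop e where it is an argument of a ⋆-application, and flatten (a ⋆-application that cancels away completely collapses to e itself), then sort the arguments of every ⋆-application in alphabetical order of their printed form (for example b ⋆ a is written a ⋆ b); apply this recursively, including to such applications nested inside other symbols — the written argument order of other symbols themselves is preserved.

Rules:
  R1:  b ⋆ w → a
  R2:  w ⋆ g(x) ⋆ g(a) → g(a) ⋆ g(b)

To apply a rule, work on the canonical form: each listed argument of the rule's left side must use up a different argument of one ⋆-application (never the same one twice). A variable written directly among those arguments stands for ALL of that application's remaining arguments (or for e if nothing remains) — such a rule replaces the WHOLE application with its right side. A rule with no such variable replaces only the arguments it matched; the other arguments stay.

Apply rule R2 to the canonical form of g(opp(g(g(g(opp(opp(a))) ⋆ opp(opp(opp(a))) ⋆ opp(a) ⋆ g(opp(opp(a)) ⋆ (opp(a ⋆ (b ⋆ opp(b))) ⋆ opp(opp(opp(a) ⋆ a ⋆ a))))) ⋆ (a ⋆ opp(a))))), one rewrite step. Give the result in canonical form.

Canonical form:  g(opp(g(g(g(a) ⋆ g(a) ⋆ opp(a) ⋆ opp(a)))))
Match R2:  consume g(a), g(a);  w := opp(a) ⋆ opp(a), x := a
The extension variable absorbs all remaining arguments, so the whole application is rewritten.
Giving:  g(opp(g(g(g(a) ⋆ g(b)))))

Answer: g(opp(g(g(g(a) ⋆ g(b)))))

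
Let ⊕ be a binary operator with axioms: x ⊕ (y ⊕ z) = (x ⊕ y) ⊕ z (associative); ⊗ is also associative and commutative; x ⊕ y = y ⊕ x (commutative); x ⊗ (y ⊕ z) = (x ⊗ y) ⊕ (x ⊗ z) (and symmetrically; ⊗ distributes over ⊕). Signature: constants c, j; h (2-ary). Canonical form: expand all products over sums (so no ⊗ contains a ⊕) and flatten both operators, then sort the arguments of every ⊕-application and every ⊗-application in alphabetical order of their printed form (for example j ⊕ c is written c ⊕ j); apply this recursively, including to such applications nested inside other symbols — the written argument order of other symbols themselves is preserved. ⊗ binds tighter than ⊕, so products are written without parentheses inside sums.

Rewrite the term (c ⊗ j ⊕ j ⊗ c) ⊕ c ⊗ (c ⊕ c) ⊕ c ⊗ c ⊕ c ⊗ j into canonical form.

Answer: c ⊗ c ⊕ c ⊗ c ⊕ c ⊗ c ⊕ c ⊗ j ⊕ c ⊗ j ⊕ c ⊗ j

Derivation:
Distribute:  c ⊗ j ⊕ c ⊗ j ⊕ c ⊗ c ⊕ c ⊗ c ⊕ c ⊗ c ⊕ c ⊗ j
Sort arguments:  c ⊗ c ⊕ c ⊗ c ⊕ c ⊗ c ⊕ c ⊗ j ⊕ c ⊗ j ⊕ c ⊗ j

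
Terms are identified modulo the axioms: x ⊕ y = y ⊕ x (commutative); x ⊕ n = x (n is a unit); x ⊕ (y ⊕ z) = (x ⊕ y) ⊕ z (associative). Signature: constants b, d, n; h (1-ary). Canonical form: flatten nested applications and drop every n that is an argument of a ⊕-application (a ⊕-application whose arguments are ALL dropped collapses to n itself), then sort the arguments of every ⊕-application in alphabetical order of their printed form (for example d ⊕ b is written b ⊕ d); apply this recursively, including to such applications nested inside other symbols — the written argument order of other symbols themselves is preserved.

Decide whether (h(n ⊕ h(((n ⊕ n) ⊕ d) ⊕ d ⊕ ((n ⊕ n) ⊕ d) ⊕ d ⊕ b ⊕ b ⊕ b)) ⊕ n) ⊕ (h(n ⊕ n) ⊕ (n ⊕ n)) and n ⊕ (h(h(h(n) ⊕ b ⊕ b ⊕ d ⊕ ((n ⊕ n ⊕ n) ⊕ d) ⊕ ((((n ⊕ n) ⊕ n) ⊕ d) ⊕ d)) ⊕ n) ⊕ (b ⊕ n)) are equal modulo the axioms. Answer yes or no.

Left:  (h(n ⊕ h(((n ⊕ n) ⊕ d) ⊕ d ⊕ ((n ⊕ n) ⊕ d) ⊕ d ⊕ b ⊕ b ⊕ b)) ⊕ n) ⊕ (h(n ⊕ n) ⊕ (n ⊕ n))
  Merge nested applications:  h(n ⊕ h(((n ⊕ n) ⊕ d) ⊕ d ⊕ ((n ⊕ n) ⊕ d) ⊕ d ⊕ b ⊕ b ⊕ b)) ⊕ n ⊕ h(n ⊕ n) ⊕ n ⊕ n
  Inside:  h(n ⊕ h(((n ⊕ n) ⊕ d) ⊕ d ⊕ ((n ⊕ n) ⊕ d) ⊕ d ⊕ b ⊕ b ⊕ b))  →  h(h(b ⊕ b ⊕ b ⊕ d ⊕ d ⊕ d ⊕ d))
  Inside:  h(n ⊕ n)  →  h(n)
  Units out:  drop n (×3)
  Order the arguments:  h(h(b ⊕ b ⊕ b ⊕ d ⊕ d ⊕ d ⊕ d)) ⊕ h(n)
Right:  n ⊕ (h(h(h(n) ⊕ b ⊕ b ⊕ d ⊕ ((n ⊕ n ⊕ n) ⊕ d) ⊕ ((((n ⊕ n) ⊕ n) ⊕ d) ⊕ d)) ⊕ n) ⊕ (b ⊕ n))
  Flatten:  n ⊕ h(h(h(n) ⊕ b ⊕ b ⊕ d ⊕ ((n ⊕ n ⊕ n) ⊕ d) ⊕ ((((n ⊕ n) ⊕ n) ⊕ d) ⊕ d)) ⊕ n) ⊕ b ⊕ n
  Simplify inside:  h(h(h(n) ⊕ b ⊕ b ⊕ d ⊕ ((n ⊕ n ⊕ n) ⊕ d) ⊕ ((((n ⊕ n) ⊕ n) ⊕ d) ⊕ d)) ⊕ n)  →  h(h(b ⊕ b ⊕ d ⊕ d ⊕ d ⊕ d ⊕ h(n)))
  Unit:  drop n (×2)
  Order the arguments:  b ⊕ h(h(b ⊕ b ⊕ d ⊕ d ⊕ d ⊕ d ⊕ h(n)))

Answer: no — h(h(b ⊕ b ⊕ b ⊕ d ⊕ d ⊕ d ⊕ d)) ⊕ h(n) vs b ⊕ h(h(b ⊕ b ⊕ d ⊕ d ⊕ d ⊕ d ⊕ h(n)))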